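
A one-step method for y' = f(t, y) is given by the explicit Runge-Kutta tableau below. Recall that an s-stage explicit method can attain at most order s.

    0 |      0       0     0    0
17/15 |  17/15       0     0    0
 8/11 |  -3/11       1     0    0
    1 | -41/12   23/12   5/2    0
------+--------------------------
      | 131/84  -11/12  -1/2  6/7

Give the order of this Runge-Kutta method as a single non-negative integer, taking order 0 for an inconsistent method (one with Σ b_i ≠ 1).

b = (131/84, -11/12, -1/2, 6/7)
c = (0, 17/15, 8/11, 1)
Ac = (0, 0, 17/15, 7901/1980)
Σ b_i: 131/84·1 + (-11/12)·1 + (-1/2)·1 + 6/7·1 = 1 ✓
b·c: (-11/12)·17/15 + (-1/2)·8/11 + 6/7·1 = -7559/13860 ≠ 1/2 ⇒ order 1.

1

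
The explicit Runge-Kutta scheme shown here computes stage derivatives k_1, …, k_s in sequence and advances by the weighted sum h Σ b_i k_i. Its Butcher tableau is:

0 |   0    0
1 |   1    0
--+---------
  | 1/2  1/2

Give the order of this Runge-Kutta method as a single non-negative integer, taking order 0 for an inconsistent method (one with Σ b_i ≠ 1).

b = (1/2, 1/2)
c = (0, 1)
Σ b_i: 1/2·1 + 1/2·1 = 1 ✓
b·c: 1/2·1 = 1/2 ✓; 2 stages ⇒ order 2.

2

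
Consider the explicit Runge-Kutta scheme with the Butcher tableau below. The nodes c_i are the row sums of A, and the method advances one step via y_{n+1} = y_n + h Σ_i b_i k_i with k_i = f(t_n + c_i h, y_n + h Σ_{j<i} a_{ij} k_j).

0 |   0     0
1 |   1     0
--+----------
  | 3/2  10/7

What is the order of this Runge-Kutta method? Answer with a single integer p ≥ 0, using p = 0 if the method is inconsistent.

b = (3/2, 10/7)
c = (0, 1)
Σ b_i: 3/2·1 + 10/7·1 = 41/14 ≠ 1 ⇒ order 0.

0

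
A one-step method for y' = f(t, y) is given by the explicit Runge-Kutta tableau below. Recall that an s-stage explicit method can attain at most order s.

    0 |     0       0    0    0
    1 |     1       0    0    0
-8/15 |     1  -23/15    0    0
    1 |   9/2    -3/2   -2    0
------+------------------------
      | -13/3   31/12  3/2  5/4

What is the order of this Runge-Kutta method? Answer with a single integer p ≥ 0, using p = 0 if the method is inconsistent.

1

b = (-13/3, 31/12, 3/2, 5/4)
c = (0, 1, -8/15, 1)
Ac = (0, 0, -23/15, -13/30)
Σ b_i: (-13/3)·1 + 31/12·1 + 3/2·1 + 5/4·1 = 1 ✓
b·c: 31/12·1 + 3/2·(-8/15) + 5/4·1 = 91/30 ≠ 1/2 ⇒ order 1.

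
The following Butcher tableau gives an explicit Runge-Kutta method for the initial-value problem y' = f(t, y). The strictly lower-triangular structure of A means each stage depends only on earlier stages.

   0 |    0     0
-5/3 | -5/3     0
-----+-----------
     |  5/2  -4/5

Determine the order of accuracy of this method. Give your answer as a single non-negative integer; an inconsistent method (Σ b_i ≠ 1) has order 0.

b = (5/2, -4/5)
c = (0, -5/3)
Σ b_i: 5/2·1 + (-4/5)·1 = 17/10 ≠ 1 ⇒ order 0.

0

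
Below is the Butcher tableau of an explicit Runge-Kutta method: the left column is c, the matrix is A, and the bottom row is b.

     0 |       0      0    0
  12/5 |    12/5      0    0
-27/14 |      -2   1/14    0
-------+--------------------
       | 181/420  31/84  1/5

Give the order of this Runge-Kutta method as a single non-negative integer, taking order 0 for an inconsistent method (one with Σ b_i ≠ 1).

2

b = (181/420, 31/84, 1/5)
c = (0, 12/5, -27/14)
Ac = (0, 0, 6/35)
Σ b_i: 181/420·1 + 31/84·1 + 1/5·1 = 1 ✓
b·c: 31/84·12/5 + 1/5·(-27/14) = 1/2 ✓
b·c²: 31/84·144/25 + 1/5·729/196 = 14061/4900 ≠ 1/3 ⇒ order 2.
b·Ac: 1/5·6/35 = 6/175 ≠ 1/6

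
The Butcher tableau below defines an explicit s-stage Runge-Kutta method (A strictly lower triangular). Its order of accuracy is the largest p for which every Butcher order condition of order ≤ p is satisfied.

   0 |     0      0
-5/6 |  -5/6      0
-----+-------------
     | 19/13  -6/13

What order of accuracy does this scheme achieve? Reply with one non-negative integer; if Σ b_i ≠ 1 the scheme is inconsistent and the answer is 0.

1

b = (19/13, -6/13)
c = (0, -5/6)
Σ b_i: 19/13·1 + (-6/13)·1 = 1 ✓
b·c: (-6/13)·(-5/6) = 5/13 ≠ 1/2 ⇒ order 1.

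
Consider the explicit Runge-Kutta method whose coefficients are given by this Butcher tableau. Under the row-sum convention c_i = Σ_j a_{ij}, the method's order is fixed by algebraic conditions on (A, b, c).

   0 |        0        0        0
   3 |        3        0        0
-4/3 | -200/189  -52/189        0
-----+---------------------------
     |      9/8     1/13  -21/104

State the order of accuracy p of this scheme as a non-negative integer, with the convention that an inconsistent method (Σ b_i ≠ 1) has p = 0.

b = (9/8, 1/13, -21/104)
c = (0, 3, -4/3)
Ac = (0, 0, -52/63)
Σ b_i: 9/8·1 + 1/13·1 + (-21/104)·1 = 1 ✓
b·c: 1/13·3 + (-21/104)·(-4/3) = 1/2 ✓
b·c²: 1/13·9 + (-21/104)·16/9 = 1/3 ✓
b·Ac: (-21/104)·(-52/63) = 1/6 ✓; 3 stages ⇒ order 3.

3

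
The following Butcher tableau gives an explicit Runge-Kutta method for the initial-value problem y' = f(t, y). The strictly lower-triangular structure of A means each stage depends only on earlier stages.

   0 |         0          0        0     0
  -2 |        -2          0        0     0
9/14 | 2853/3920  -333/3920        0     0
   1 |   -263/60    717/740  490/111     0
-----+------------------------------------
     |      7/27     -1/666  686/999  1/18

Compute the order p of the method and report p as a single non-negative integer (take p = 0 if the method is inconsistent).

4

b = (7/27, -1/666, 686/999, 1/18)
c = (0, -2, 9/14, 1)
Ac = (0, 0, 333/1960, 9/10)
Σ b_i: 7/27·1 + (-1/666)·1 + 686/999·1 + 1/18·1 = 1 ✓
b·c: (-1/666)·(-2) + 686/999·9/14 + 1/18·1 = 1/2 ✓
b·c²: (-1/666)·4 + 686/999·81/196 + 1/18·1 = 1/3 ✓
b·Ac: 686/999·333/1960 + 1/18·9/10 = 1/6 ✓
b·c³: (-1/666)·(-8) + 686/999·729/2744 + 1/18·1 = 1/4 ✓
b·(c∘Ac): 686/999·2997/27440 + 1/18·9/10 = 1/8 ✓
b·Ac²: 686/999·(-333/980) + 1/18·57/10 = 1/12 ✓
b·A²c: 1/18·3/4 = 1/24 ✓; 4 stages ⇒ order 4.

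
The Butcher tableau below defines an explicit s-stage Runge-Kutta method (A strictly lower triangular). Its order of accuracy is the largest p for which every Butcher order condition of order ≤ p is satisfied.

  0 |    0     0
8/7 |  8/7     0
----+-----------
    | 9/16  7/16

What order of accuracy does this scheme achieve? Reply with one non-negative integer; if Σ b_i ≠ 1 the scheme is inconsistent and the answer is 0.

2

b = (9/16, 7/16)
c = (0, 8/7)
Σ b_i: 9/16·1 + 7/16·1 = 1 ✓
b·c: 7/16·8/7 = 1/2 ✓; 2 stages ⇒ order 2.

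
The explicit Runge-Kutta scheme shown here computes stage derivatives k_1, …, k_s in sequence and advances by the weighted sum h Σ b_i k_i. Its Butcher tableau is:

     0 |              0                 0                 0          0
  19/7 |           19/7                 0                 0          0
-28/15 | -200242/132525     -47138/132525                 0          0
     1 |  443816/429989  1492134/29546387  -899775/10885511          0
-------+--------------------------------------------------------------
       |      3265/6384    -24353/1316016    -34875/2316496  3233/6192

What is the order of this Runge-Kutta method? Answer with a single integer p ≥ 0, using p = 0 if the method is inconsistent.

4

b = (3265/6384, -24353/1316016, -34875/2316496, 3233/6192)
c = (0, 19/7, -28/15, 1)
Ac = (0, 0, -6734/6975, 942/3233)
Σ b_i: 3265/6384·1 + (-24353/1316016)·1 + (-34875/2316496)·1 + 3233/6192·1 = 1 ✓
b·c: (-24353/1316016)·19/7 + (-34875/2316496)·(-28/15) + 3233/6192·1 = 1/2 ✓
b·c²: (-24353/1316016)·361/49 + (-34875/2316496)·784/225 + 3233/6192·1 = 1/3 ✓
b·Ac: (-34875/2316496)·(-6734/6975) + 3233/6192·942/3233 = 1/6 ✓
b·c³: (-24353/1316016)·6859/343 + (-34875/2316496)·(-21952/3375) + 3233/6192·1 = 1/4 ✓
b·(c∘Ac): (-34875/2316496)·188552/104625 + 3233/6192·942/3233 = 1/8 ✓
b·Ac²: (-34875/2316496)·(-18278/6975) + 3233/6192·1902/22631 = 1/12 ✓
b·A²c: 3233/6192·258/3233 = 1/24 ✓; 4 stages ⇒ order 4.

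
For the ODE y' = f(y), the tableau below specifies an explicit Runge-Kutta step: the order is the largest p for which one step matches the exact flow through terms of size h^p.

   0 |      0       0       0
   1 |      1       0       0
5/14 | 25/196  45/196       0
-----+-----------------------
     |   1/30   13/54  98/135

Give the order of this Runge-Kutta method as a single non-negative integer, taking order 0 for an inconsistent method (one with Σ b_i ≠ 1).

3

b = (1/30, 13/54, 98/135)
c = (0, 1, 5/14)
Ac = (0, 0, 45/196)
Σ b_i: 1/30·1 + 13/54·1 + 98/135·1 = 1 ✓
b·c: 13/54·1 + 98/135·5/14 = 1/2 ✓
b·c²: 13/54·1 + 98/135·25/196 = 1/3 ✓
b·Ac: 98/135·45/196 = 1/6 ✓; 3 stages ⇒ order 3.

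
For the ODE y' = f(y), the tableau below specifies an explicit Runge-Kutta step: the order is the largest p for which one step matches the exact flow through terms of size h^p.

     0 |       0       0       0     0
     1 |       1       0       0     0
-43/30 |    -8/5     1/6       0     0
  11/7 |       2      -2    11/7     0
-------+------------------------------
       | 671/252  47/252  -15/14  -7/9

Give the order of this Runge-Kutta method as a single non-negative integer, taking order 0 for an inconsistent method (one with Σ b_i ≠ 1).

2

b = (671/252, 47/252, -15/14, -7/9)
c = (0, 1, -43/30, 11/7)
Ac = (0, 0, 1/6, -893/210)
Σ b_i: 671/252·1 + 47/252·1 + (-15/14)·1 + (-7/9)·1 = 1 ✓
b·c: 47/252·1 + (-15/14)·(-43/30) + (-7/9)·11/7 = 1/2 ✓
b·c²: 47/252·1 + (-15/14)·1849/900 + (-7/9)·121/49 = -9917/2520 ≠ 1/3 ⇒ order 2.
b·Ac: (-15/14)·1/6 + (-7/9)·(-893/210) = 11827/3780 ≠ 1/6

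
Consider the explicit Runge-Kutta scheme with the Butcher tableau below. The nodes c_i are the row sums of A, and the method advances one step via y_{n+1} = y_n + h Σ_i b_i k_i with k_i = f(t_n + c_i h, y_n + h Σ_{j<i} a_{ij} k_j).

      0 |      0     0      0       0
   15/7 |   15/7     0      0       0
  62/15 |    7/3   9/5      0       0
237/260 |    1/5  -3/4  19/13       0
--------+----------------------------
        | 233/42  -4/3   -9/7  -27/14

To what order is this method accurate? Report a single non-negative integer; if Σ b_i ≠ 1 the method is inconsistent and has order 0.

1

b = (233/42, -4/3, -9/7, -27/14)
c = (0, 15/7, 62/15, 237/260)
Ac = (0, 0, 27/7, 24209/5460)
Σ b_i: 233/42·1 + (-4/3)·1 + (-9/7)·1 + (-27/14)·1 = 1 ✓
b·c: (-4/3)·15/7 + (-9/7)·62/15 + (-27/14)·237/260 = -36143/3640 ≠ 1/2 ⇒ order 1.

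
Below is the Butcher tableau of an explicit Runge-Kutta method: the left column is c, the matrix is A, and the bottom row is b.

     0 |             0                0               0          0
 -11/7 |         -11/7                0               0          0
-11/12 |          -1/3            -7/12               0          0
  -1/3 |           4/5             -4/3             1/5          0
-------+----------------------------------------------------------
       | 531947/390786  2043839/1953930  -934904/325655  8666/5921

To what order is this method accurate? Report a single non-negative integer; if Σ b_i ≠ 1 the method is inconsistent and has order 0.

b = (531947/390786, 2043839/1953930, -934904/325655, 8666/5921)
c = (0, -11/7, -11/12, -1/3)
Ac = (0, 0, 11/12, 803/420)
Σ b_i: 531947/390786·1 + 2043839/1953930·1 + (-934904/325655)·1 + 8666/5921·1 = 1 ✓
b·c: 2043839/1953930·(-11/7) + (-934904/325655)·(-11/12) + 8666/5921·(-1/3) = 1/2 ✓
b·c²: 2043839/1953930·121/49 + (-934904/325655)·121/144 + 8666/5921·1/9 = 1/3 ✓
b·Ac: (-934904/325655)·11/12 + 8666/5921·803/420 = 1/6 ✓
b·c³: 2043839/1953930·(-1331/343) + (-934904/325655)·(-1331/1728) + 8666/5921·(-1/27) = -17027327/8952552 ≠ 1/4 ⇒ order 3.
b·(c∘Ac): (-934904/325655)·(-121/144) + 8666/5921·(-803/1260) = 43802/29605 ≠ 1/8
b·Ac²: (-934904/325655)·(-121/84) + 8666/5921·(-110231/35280) = -1305865/2984184 ≠ 1/12
b·A²c: 8666/5921·11/60 = 47663/177630 ≠ 1/24

3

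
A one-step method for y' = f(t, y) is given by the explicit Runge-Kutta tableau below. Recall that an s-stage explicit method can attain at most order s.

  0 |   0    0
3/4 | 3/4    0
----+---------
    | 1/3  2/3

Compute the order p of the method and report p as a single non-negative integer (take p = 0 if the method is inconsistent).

b = (1/3, 2/3)
c = (0, 3/4)
Σ b_i: 1/3·1 + 2/3·1 = 1 ✓
b·c: 2/3·3/4 = 1/2 ✓; 2 stages ⇒ order 2.

2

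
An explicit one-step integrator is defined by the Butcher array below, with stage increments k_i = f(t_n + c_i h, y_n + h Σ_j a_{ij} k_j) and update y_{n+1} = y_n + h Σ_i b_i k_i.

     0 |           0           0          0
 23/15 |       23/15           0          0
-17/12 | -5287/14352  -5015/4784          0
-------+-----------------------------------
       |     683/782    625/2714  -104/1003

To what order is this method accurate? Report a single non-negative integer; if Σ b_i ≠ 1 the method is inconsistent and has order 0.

b = (683/782, 625/2714, -104/1003)
c = (0, 23/15, -17/12)
Ac = (0, 0, -1003/624)
Σ b_i: 683/782·1 + 625/2714·1 + (-104/1003)·1 = 1 ✓
b·c: 625/2714·23/15 + (-104/1003)·(-17/12) = 1/2 ✓
b·c²: 625/2714·529/225 + (-104/1003)·289/144 = 1/3 ✓
b·Ac: (-104/1003)·(-1003/624) = 1/6 ✓; 3 stages ⇒ order 3.

3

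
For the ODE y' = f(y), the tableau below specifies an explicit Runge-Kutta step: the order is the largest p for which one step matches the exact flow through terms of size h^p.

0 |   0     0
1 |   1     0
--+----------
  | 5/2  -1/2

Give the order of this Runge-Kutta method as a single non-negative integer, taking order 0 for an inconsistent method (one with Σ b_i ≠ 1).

b = (5/2, -1/2)
c = (0, 1)
Σ b_i: 5/2·1 + (-1/2)·1 = 2 ≠ 1 ⇒ order 0.

0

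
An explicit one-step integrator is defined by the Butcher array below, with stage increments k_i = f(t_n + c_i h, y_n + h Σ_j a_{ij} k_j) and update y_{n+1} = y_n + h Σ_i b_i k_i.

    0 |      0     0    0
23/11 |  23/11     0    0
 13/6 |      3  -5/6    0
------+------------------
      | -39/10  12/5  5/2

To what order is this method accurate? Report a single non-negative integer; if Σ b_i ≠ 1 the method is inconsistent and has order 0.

b = (-39/10, 12/5, 5/2)
c = (0, 23/11, 13/6)
Ac = (0, 0, -115/66)
Σ b_i: (-39/10)·1 + 12/5·1 + 5/2·1 = 1 ✓
b·c: 12/5·23/11 + 5/2·13/6 = 6887/660 ≠ 1/2 ⇒ order 1.

1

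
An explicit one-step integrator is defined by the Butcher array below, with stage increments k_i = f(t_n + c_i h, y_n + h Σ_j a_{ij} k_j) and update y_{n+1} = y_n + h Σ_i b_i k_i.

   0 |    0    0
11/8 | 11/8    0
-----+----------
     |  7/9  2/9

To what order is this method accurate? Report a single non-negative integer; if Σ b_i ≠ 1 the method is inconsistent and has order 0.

1

b = (7/9, 2/9)
c = (0, 11/8)
Σ b_i: 7/9·1 + 2/9·1 = 1 ✓
b·c: 2/9·11/8 = 11/36 ≠ 1/2 ⇒ order 1.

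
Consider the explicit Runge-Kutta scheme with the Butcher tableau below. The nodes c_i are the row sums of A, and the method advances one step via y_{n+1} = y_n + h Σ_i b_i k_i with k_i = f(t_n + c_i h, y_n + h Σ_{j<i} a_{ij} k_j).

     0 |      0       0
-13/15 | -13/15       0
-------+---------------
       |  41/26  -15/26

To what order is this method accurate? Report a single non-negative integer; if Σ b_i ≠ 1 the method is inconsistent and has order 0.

b = (41/26, -15/26)
c = (0, -13/15)
Σ b_i: 41/26·1 + (-15/26)·1 = 1 ✓
b·c: (-15/26)·(-13/15) = 1/2 ✓; 2 stages ⇒ order 2.

2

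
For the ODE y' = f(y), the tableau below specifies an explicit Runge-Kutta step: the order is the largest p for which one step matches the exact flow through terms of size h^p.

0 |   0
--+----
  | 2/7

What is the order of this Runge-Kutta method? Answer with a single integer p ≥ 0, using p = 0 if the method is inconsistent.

b = (2/7)
c = (0)
Σ b_i: 2/7·1 = 2/7 ≠ 1 ⇒ order 0.

0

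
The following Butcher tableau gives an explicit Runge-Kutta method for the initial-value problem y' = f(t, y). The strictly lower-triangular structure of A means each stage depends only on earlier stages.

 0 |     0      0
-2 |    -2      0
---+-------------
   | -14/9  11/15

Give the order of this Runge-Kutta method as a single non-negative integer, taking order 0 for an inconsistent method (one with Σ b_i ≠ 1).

b = (-14/9, 11/15)
c = (0, -2)
Σ b_i: (-14/9)·1 + 11/15·1 = -37/45 ≠ 1 ⇒ order 0.

0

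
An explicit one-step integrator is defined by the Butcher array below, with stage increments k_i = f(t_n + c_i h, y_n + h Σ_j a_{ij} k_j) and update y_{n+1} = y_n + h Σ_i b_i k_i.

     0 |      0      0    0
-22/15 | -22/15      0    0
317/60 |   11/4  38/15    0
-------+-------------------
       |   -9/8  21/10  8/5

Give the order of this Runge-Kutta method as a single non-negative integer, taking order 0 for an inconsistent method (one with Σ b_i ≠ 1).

0

b = (-9/8, 21/10, 8/5)
c = (0, -22/15, 317/60)
Ac = (0, 0, -836/225)
Σ b_i: (-9/8)·1 + 21/10·1 + 8/5·1 = 103/40 ≠ 1 ⇒ order 0.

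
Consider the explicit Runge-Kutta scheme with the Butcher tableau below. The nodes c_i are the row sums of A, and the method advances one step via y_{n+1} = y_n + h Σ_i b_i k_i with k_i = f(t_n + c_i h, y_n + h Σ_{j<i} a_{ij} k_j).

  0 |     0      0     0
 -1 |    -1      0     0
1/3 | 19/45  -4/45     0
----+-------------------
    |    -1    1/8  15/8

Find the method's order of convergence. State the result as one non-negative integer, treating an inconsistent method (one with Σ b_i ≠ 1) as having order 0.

b = (-1, 1/8, 15/8)
c = (0, -1, 1/3)
Ac = (0, 0, 4/45)
Σ b_i: (-1)·1 + 1/8·1 + 15/8·1 = 1 ✓
b·c: 1/8·(-1) + 15/8·1/3 = 1/2 ✓
b·c²: 1/8·1 + 15/8·1/9 = 1/3 ✓
b·Ac: 15/8·4/45 = 1/6 ✓; 3 stages ⇒ order 3.

3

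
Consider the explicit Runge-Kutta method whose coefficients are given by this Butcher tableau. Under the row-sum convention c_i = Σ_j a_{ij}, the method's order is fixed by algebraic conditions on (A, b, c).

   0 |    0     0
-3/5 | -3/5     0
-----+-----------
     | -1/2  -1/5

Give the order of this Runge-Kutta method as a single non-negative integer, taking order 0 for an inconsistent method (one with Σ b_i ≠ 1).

0

b = (-1/2, -1/5)
c = (0, -3/5)
Σ b_i: (-1/2)·1 + (-1/5)·1 = -7/10 ≠ 1 ⇒ order 0.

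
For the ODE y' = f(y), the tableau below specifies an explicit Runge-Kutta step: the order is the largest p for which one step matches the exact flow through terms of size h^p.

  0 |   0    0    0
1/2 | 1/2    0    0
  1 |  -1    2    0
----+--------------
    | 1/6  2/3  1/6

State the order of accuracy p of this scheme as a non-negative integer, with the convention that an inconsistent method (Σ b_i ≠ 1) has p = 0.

b = (1/6, 2/3, 1/6)
c = (0, 1/2, 1)
Ac = (0, 0, 1)
Σ b_i: 1/6·1 + 2/3·1 + 1/6·1 = 1 ✓
b·c: 2/3·1/2 + 1/6·1 = 1/2 ✓
b·c²: 2/3·1/4 + 1/6·1 = 1/3 ✓
b·Ac: 1/6·1 = 1/6 ✓; 3 stages ⇒ order 3.

3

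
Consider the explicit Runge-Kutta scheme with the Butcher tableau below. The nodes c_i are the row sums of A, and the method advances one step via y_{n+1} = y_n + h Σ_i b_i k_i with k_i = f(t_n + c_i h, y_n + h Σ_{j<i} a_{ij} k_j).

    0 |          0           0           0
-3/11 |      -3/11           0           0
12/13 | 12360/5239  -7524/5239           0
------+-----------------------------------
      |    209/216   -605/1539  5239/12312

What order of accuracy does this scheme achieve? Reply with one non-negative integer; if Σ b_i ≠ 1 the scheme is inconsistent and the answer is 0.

3

b = (209/216, -605/1539, 5239/12312)
c = (0, -3/11, 12/13)
Ac = (0, 0, 2052/5239)
Σ b_i: 209/216·1 + (-605/1539)·1 + 5239/12312·1 = 1 ✓
b·c: (-605/1539)·(-3/11) + 5239/12312·12/13 = 1/2 ✓
b·c²: (-605/1539)·9/121 + 5239/12312·144/169 = 1/3 ✓
b·Ac: 5239/12312·2052/5239 = 1/6 ✓; 3 stages ⇒ order 3.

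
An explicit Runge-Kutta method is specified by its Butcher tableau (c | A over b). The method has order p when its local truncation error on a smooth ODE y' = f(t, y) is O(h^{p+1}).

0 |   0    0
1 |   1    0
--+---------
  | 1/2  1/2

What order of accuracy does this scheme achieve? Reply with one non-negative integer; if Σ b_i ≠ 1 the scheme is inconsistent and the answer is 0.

b = (1/2, 1/2)
c = (0, 1)
Σ b_i: 1/2·1 + 1/2·1 = 1 ✓
b·c: 1/2·1 = 1/2 ✓; 2 stages ⇒ order 2.

2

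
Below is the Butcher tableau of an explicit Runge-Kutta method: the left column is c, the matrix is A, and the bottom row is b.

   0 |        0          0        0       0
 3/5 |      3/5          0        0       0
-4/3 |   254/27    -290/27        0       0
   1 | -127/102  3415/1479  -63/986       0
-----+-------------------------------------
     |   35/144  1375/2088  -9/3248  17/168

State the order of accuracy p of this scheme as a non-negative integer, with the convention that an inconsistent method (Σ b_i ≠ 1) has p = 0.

b = (35/144, 1375/2088, -9/3248, 17/168)
c = (0, 3/5, -4/3, 1)
Ac = (0, 0, -58/9, 25/17)
Σ b_i: 35/144·1 + 1375/2088·1 + (-9/3248)·1 + 17/168·1 = 1 ✓
b·c: 1375/2088·3/5 + (-9/3248)·(-4/3) + 17/168·1 = 1/2 ✓
b·c²: 1375/2088·9/25 + (-9/3248)·16/9 + 17/168·1 = 1/3 ✓
b·Ac: (-9/3248)·(-58/9) + 17/168·25/17 = 1/6 ✓
b·c³: 1375/2088·27/125 + (-9/3248)·(-64/27) + 17/168·1 = 1/4 ✓
b·(c∘Ac): (-9/3248)·232/27 + 17/168·25/17 = 1/8 ✓
b·Ac²: (-9/3248)·(-58/15) + 17/168·61/85 = 1/12 ✓
b·A²c: 17/168·7/17 = 1/24 ✓; 4 stages ⇒ order 4.

4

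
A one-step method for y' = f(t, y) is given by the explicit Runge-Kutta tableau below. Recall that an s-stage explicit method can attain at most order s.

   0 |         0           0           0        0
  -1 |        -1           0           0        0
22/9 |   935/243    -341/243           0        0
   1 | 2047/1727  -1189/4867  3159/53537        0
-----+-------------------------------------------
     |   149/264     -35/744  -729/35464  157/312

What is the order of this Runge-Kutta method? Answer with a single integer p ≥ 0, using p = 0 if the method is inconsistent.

b = (149/264, -35/744, -729/35464, 157/312)
c = (0, -1, 22/9, 1)
Ac = (0, 0, 341/243, 61/157)
Σ b_i: 149/264·1 + (-35/744)·1 + (-729/35464)·1 + 157/312·1 = 1 ✓
b·c: (-35/744)·(-1) + (-729/35464)·22/9 + 157/312·1 = 1/2 ✓
b·c²: (-35/744)·1 + (-729/35464)·484/81 + 157/312·1 = 1/3 ✓
b·Ac: (-729/35464)·341/243 + 157/312·61/157 = 1/6 ✓
b·c³: (-35/744)·(-1) + (-729/35464)·10648/729 + 157/312·1 = 1/4 ✓
b·(c∘Ac): (-729/35464)·7502/2187 + 157/312·61/157 = 1/8 ✓
b·Ac²: (-729/35464)·(-341/243) + 157/312·17/157 = 1/12 ✓
b·A²c: 157/312·13/157 = 1/24 ✓; 4 stages ⇒ order 4.

4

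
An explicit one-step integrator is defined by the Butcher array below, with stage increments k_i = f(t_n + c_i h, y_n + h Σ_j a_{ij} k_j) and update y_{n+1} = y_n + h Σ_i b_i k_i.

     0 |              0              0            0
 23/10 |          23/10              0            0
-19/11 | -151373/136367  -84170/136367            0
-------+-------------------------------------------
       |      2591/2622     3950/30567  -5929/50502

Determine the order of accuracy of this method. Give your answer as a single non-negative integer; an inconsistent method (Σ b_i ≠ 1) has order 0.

b = (2591/2622, 3950/30567, -5929/50502)
c = (0, 23/10, -19/11)
Ac = (0, 0, -8417/5929)
Σ b_i: 2591/2622·1 + 3950/30567·1 + (-5929/50502)·1 = 1 ✓
b·c: 3950/30567·23/10 + (-5929/50502)·(-19/11) = 1/2 ✓
b·c²: 3950/30567·529/100 + (-5929/50502)·361/121 = 1/3 ✓
b·Ac: (-5929/50502)·(-8417/5929) = 1/6 ✓; 3 stages ⇒ order 3.

3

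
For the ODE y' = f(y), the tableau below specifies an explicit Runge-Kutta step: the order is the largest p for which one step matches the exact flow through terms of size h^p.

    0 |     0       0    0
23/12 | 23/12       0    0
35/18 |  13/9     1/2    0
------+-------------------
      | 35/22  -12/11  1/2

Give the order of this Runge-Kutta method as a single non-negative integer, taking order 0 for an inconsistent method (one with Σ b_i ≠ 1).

1

b = (35/22, -12/11, 1/2)
c = (0, 23/12, 35/18)
Ac = (0, 0, 23/24)
Σ b_i: 35/22·1 + (-12/11)·1 + 1/2·1 = 1 ✓
b·c: (-12/11)·23/12 + 1/2·35/18 = -443/396 ≠ 1/2 ⇒ order 1.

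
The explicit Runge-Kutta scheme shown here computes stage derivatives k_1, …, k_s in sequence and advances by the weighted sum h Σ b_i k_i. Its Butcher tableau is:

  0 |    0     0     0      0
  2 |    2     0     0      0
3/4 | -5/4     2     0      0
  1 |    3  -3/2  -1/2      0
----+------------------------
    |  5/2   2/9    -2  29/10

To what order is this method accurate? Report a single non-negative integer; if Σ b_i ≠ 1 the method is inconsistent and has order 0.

0

b = (5/2, 2/9, -2, 29/10)
c = (0, 2, 3/4, 1)
Ac = (0, 0, 4, -27/8)
Σ b_i: 5/2·1 + 2/9·1 + (-2)·1 + 29/10·1 = 163/45 ≠ 1 ⇒ order 0.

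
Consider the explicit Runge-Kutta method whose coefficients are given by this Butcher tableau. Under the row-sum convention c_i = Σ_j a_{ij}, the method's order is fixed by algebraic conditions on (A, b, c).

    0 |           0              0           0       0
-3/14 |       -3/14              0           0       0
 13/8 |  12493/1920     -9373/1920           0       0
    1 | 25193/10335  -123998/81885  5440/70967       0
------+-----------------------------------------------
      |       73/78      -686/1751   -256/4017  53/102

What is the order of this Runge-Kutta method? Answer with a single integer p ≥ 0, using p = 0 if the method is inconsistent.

b = (73/78, -686/1751, -256/4017, 53/102)
c = (0, -3/14, 13/8, 1)
Ac = (0, 0, 1339/1280, 119/265)
Σ b_i: 73/78·1 + (-686/1751)·1 + (-256/4017)·1 + 53/102·1 = 1 ✓
b·c: (-686/1751)·(-3/14) + (-256/4017)·13/8 + 53/102·1 = 1/2 ✓
b·c²: (-686/1751)·9/196 + (-256/4017)·169/64 + 53/102·1 = 1/3 ✓
b·Ac: (-256/4017)·1339/1280 + 53/102·119/265 = 1/6 ✓
b·c³: (-686/1751)·(-27/2744) + (-256/4017)·2197/512 + 53/102·1 = 1/4 ✓
b·(c∘Ac): (-256/4017)·17407/10240 + 53/102·119/265 = 1/8 ✓
b·Ac²: (-256/4017)·(-4017/17920) + 53/102·493/3710 = 1/12 ✓
b·A²c: 53/102·17/212 = 1/24 ✓; 4 stages ⇒ order 4.

4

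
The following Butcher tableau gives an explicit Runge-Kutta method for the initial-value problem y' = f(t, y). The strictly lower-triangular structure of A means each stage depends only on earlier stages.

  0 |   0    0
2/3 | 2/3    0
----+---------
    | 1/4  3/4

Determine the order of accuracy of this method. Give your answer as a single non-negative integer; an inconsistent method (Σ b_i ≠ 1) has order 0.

2

b = (1/4, 3/4)
c = (0, 2/3)
Σ b_i: 1/4·1 + 3/4·1 = 1 ✓
b·c: 3/4·2/3 = 1/2 ✓; 2 stages ⇒ order 2.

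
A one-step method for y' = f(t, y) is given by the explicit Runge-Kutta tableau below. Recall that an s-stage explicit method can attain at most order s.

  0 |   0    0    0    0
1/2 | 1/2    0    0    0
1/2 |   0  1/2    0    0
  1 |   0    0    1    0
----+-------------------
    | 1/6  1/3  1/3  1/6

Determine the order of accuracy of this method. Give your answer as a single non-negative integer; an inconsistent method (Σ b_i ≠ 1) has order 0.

4

b = (1/6, 1/3, 1/3, 1/6)
c = (0, 1/2, 1/2, 1)
Ac = (0, 0, 1/4, 1/2)
Σ b_i: 1/6·1 + 1/3·1 + 1/3·1 + 1/6·1 = 1 ✓
b·c: 1/3·1/2 + 1/3·1/2 + 1/6·1 = 1/2 ✓
b·c²: 1/3·1/4 + 1/3·1/4 + 1/6·1 = 1/3 ✓
b·Ac: 1/3·1/4 + 1/6·1/2 = 1/6 ✓
b·c³: 1/3·1/8 + 1/3·1/8 + 1/6·1 = 1/4 ✓
b·(c∘Ac): 1/3·1/8 + 1/6·1/2 = 1/8 ✓
b·Ac²: 1/3·1/8 + 1/6·1/4 = 1/12 ✓
b·A²c: 1/6·1/4 = 1/24 ✓; 4 stages ⇒ order 4.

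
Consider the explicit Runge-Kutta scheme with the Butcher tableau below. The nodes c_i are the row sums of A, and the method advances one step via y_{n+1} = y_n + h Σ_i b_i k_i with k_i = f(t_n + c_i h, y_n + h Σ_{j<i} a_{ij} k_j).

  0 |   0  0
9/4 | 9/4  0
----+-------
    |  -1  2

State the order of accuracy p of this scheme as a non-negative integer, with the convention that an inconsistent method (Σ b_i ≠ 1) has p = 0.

1

b = (-1, 2)
c = (0, 9/4)
Σ b_i: (-1)·1 + 2·1 = 1 ✓
b·c: 2·9/4 = 9/2 ≠ 1/2 ⇒ order 1.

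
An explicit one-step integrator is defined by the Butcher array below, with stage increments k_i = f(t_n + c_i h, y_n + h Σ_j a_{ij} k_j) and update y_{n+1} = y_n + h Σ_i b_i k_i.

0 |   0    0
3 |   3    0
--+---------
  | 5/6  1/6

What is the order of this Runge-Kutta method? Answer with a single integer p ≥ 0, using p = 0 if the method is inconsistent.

2

b = (5/6, 1/6)
c = (0, 3)
Σ b_i: 5/6·1 + 1/6·1 = 1 ✓
b·c: 1/6·3 = 1/2 ✓; 2 stages ⇒ order 2.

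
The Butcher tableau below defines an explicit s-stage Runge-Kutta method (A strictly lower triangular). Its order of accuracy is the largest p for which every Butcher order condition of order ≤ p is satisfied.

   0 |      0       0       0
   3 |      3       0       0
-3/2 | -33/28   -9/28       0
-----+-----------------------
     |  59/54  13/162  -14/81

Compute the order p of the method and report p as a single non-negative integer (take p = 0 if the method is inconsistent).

3

b = (59/54, 13/162, -14/81)
c = (0, 3, -3/2)
Ac = (0, 0, -27/28)
Σ b_i: 59/54·1 + 13/162·1 + (-14/81)·1 = 1 ✓
b·c: 13/162·3 + (-14/81)·(-3/2) = 1/2 ✓
b·c²: 13/162·9 + (-14/81)·9/4 = 1/3 ✓
b·Ac: (-14/81)·(-27/28) = 1/6 ✓; 3 stages ⇒ order 3.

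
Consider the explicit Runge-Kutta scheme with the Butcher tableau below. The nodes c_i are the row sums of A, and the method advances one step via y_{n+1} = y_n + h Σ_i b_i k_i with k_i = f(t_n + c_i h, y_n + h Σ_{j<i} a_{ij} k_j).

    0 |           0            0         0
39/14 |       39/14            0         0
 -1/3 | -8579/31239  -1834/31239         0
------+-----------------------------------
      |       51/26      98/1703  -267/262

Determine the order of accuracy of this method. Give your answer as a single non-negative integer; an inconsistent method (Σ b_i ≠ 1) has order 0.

3

b = (51/26, 98/1703, -267/262)
c = (0, 39/14, -1/3)
Ac = (0, 0, -131/801)
Σ b_i: 51/26·1 + 98/1703·1 + (-267/262)·1 = 1 ✓
b·c: 98/1703·39/14 + (-267/262)·(-1/3) = 1/2 ✓
b·c²: 98/1703·1521/196 + (-267/262)·1/9 = 1/3 ✓
b·Ac: (-267/262)·(-131/801) = 1/6 ✓; 3 stages ⇒ order 3.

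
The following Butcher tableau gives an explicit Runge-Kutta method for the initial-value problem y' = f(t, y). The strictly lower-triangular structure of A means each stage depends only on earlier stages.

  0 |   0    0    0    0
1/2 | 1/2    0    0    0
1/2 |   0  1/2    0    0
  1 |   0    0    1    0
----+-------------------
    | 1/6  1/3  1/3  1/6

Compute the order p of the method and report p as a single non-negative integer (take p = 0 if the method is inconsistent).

4

b = (1/6, 1/3, 1/3, 1/6)
c = (0, 1/2, 1/2, 1)
Ac = (0, 0, 1/4, 1/2)
Σ b_i: 1/6·1 + 1/3·1 + 1/3·1 + 1/6·1 = 1 ✓
b·c: 1/3·1/2 + 1/3·1/2 + 1/6·1 = 1/2 ✓
b·c²: 1/3·1/4 + 1/3·1/4 + 1/6·1 = 1/3 ✓
b·Ac: 1/3·1/4 + 1/6·1/2 = 1/6 ✓
b·c³: 1/3·1/8 + 1/3·1/8 + 1/6·1 = 1/4 ✓
b·(c∘Ac): 1/3·1/8 + 1/6·1/2 = 1/8 ✓
b·Ac²: 1/3·1/8 + 1/6·1/4 = 1/12 ✓
b·A²c: 1/6·1/4 = 1/24 ✓; 4 stages ⇒ order 4.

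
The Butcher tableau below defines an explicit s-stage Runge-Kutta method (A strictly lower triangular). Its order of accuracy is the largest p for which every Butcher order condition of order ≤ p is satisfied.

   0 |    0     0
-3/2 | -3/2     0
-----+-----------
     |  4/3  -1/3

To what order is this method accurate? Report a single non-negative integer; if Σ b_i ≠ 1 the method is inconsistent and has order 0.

2

b = (4/3, -1/3)
c = (0, -3/2)
Σ b_i: 4/3·1 + (-1/3)·1 = 1 ✓
b·c: (-1/3)·(-3/2) = 1/2 ✓; 2 stages ⇒ order 2.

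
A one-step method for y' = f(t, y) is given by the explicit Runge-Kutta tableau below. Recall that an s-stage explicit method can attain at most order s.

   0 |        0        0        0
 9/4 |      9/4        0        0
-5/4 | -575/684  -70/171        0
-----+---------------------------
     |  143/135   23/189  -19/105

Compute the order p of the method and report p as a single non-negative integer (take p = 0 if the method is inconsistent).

b = (143/135, 23/189, -19/105)
c = (0, 9/4, -5/4)
Ac = (0, 0, -35/38)
Σ b_i: 143/135·1 + 23/189·1 + (-19/105)·1 = 1 ✓
b·c: 23/189·9/4 + (-19/105)·(-5/4) = 1/2 ✓
b·c²: 23/189·81/16 + (-19/105)·25/16 = 1/3 ✓
b·Ac: (-19/105)·(-35/38) = 1/6 ✓; 3 stages ⇒ order 3.

3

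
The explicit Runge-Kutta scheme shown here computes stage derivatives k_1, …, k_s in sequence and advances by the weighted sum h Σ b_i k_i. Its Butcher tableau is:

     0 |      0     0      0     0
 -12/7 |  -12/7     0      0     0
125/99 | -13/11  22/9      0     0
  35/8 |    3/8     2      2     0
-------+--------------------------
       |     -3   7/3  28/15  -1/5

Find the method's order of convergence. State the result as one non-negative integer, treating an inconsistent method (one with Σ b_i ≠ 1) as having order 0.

1

b = (-3, 7/3, 28/15, -1/5)
c = (0, -12/7, 125/99, 35/8)
Ac = (0, 0, -88/21, -626/693)
Σ b_i: (-3)·1 + 7/3·1 + 28/15·1 + (-1/5)·1 = 1 ✓
b·c: 7/3·(-12/7) + 28/15·125/99 + (-1/5)·35/8 = -5983/2376 ≠ 1/2 ⇒ order 1.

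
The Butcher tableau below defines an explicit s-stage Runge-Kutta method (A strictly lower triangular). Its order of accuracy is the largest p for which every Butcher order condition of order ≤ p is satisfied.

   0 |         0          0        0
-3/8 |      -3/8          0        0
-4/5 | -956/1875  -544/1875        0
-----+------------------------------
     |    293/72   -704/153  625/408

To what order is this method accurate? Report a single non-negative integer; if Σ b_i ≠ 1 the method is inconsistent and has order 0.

3

b = (293/72, -704/153, 625/408)
c = (0, -3/8, -4/5)
Ac = (0, 0, 68/625)
Σ b_i: 293/72·1 + (-704/153)·1 + 625/408·1 = 1 ✓
b·c: (-704/153)·(-3/8) + 625/408·(-4/5) = 1/2 ✓
b·c²: (-704/153)·9/64 + 625/408·16/25 = 1/3 ✓
b·Ac: 625/408·68/625 = 1/6 ✓; 3 stages ⇒ order 3.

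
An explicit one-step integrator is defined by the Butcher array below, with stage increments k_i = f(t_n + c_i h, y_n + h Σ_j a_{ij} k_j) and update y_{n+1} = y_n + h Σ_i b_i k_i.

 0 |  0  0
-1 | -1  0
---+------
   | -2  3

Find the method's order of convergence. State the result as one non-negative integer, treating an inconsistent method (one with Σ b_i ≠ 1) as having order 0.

b = (-2, 3)
c = (0, -1)
Σ b_i: (-2)·1 + 3·1 = 1 ✓
b·c: 3·(-1) = -3 ≠ 1/2 ⇒ order 1.

1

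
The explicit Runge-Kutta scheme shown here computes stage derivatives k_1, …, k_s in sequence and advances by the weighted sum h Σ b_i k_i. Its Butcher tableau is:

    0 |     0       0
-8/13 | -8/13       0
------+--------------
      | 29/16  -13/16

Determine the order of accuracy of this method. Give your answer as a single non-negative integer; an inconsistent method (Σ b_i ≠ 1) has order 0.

b = (29/16, -13/16)
c = (0, -8/13)
Σ b_i: 29/16·1 + (-13/16)·1 = 1 ✓
b·c: (-13/16)·(-8/13) = 1/2 ✓; 2 stages ⇒ order 2.

2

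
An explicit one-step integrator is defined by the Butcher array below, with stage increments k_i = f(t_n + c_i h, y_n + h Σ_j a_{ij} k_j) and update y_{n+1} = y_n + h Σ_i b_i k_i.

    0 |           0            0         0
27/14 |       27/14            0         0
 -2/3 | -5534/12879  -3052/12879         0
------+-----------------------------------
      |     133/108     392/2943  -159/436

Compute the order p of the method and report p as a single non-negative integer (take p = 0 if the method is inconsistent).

3

b = (133/108, 392/2943, -159/436)
c = (0, 27/14, -2/3)
Ac = (0, 0, -218/477)
Σ b_i: 133/108·1 + 392/2943·1 + (-159/436)·1 = 1 ✓
b·c: 392/2943·27/14 + (-159/436)·(-2/3) = 1/2 ✓
b·c²: 392/2943·729/196 + (-159/436)·4/9 = 1/3 ✓
b·Ac: (-159/436)·(-218/477) = 1/6 ✓; 3 stages ⇒ order 3.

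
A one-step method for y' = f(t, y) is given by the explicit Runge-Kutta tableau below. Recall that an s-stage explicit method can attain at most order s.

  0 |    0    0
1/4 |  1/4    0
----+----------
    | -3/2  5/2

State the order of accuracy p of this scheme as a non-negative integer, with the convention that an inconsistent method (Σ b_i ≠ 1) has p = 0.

1

b = (-3/2, 5/2)
c = (0, 1/4)
Σ b_i: (-3/2)·1 + 5/2·1 = 1 ✓
b·c: 5/2·1/4 = 5/8 ≠ 1/2 ⇒ order 1.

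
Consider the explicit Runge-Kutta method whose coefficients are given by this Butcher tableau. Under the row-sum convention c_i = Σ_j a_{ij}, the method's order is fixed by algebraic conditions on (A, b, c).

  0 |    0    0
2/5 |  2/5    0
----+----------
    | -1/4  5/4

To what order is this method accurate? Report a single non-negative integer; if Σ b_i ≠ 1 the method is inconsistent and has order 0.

b = (-1/4, 5/4)
c = (0, 2/5)
Σ b_i: (-1/4)·1 + 5/4·1 = 1 ✓
b·c: 5/4·2/5 = 1/2 ✓; 2 stages ⇒ order 2.

2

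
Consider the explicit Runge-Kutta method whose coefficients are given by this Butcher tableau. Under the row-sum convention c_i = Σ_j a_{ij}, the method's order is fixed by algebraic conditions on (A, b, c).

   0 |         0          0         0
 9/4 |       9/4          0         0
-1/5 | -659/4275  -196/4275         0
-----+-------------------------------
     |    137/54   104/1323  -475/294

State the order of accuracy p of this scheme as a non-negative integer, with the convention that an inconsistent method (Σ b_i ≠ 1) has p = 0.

b = (137/54, 104/1323, -475/294)
c = (0, 9/4, -1/5)
Ac = (0, 0, -49/475)
Σ b_i: 137/54·1 + 104/1323·1 + (-475/294)·1 = 1 ✓
b·c: 104/1323·9/4 + (-475/294)·(-1/5) = 1/2 ✓
b·c²: 104/1323·81/16 + (-475/294)·1/25 = 1/3 ✓
b·Ac: (-475/294)·(-49/475) = 1/6 ✓; 3 stages ⇒ order 3.

3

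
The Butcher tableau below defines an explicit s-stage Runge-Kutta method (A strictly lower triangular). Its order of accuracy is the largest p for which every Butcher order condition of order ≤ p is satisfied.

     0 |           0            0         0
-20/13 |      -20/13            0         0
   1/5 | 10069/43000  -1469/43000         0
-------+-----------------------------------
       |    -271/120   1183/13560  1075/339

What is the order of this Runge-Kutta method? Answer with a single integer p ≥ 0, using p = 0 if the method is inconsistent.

3

b = (-271/120, 1183/13560, 1075/339)
c = (0, -20/13, 1/5)
Ac = (0, 0, 113/2150)
Σ b_i: (-271/120)·1 + 1183/13560·1 + 1075/339·1 = 1 ✓
b·c: 1183/13560·(-20/13) + 1075/339·1/5 = 1/2 ✓
b·c²: 1183/13560·400/169 + 1075/339·1/25 = 1/3 ✓
b·Ac: 1075/339·113/2150 = 1/6 ✓; 3 stages ⇒ order 3.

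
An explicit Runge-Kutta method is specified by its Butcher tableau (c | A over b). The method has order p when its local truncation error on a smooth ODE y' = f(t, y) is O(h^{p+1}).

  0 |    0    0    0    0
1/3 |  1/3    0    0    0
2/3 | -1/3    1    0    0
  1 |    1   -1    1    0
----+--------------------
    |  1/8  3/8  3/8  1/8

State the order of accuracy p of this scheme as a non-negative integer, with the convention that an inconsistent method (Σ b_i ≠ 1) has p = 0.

4

b = (1/8, 3/8, 3/8, 1/8)
c = (0, 1/3, 2/3, 1)
Ac = (0, 0, 1/3, 1/3)
Σ b_i: 1/8·1 + 3/8·1 + 3/8·1 + 1/8·1 = 1 ✓
b·c: 3/8·1/3 + 3/8·2/3 + 1/8·1 = 1/2 ✓
b·c²: 3/8·1/9 + 3/8·4/9 + 1/8·1 = 1/3 ✓
b·Ac: 3/8·1/3 + 1/8·1/3 = 1/6 ✓
b·c³: 3/8·1/27 + 3/8·8/27 + 1/8·1 = 1/4 ✓
b·(c∘Ac): 3/8·2/9 + 1/8·1/3 = 1/8 ✓
b·Ac²: 3/8·1/9 + 1/8·1/3 = 1/12 ✓
b·A²c: 1/8·1/3 = 1/24 ✓; 4 stages ⇒ order 4.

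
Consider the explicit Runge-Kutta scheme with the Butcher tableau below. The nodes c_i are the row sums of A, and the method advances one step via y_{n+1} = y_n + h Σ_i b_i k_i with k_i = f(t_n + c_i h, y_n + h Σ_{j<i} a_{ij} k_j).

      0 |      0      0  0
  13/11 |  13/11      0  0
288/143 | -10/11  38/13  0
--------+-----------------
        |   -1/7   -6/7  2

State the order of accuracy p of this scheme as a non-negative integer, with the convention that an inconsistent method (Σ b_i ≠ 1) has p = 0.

b = (-1/7, -6/7, 2)
c = (0, 13/11, 288/143)
Ac = (0, 0, 38/11)
Σ b_i: (-1/7)·1 + (-6/7)·1 + 2·1 = 1 ✓
b·c: (-6/7)·13/11 + 2·288/143 = 3018/1001 ≠ 1/2 ⇒ order 1.

1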